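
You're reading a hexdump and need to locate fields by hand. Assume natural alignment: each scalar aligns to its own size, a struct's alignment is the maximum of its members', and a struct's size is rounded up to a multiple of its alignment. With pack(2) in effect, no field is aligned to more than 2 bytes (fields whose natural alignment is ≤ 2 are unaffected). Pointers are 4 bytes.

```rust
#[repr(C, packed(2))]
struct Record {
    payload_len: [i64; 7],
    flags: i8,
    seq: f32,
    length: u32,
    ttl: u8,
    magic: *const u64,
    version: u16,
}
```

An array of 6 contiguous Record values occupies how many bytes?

0..56  payload_len  (56B, 2-aligned)
56..57  flags  (1B, 1-aligned)
57..58  -- padding (1B)
58..62  seq  (4B, 2-aligned)
62..66  length  (4B, 2-aligned)
66..67  ttl  (1B, 1-aligned)
67..68  -- padding (1B)
68..72  magic  (4B, 2-aligned)
72..74  version  (2B, 2-aligned)
sizeof = 74, alignof = 2
array of 6: 6 × 74 = 444

444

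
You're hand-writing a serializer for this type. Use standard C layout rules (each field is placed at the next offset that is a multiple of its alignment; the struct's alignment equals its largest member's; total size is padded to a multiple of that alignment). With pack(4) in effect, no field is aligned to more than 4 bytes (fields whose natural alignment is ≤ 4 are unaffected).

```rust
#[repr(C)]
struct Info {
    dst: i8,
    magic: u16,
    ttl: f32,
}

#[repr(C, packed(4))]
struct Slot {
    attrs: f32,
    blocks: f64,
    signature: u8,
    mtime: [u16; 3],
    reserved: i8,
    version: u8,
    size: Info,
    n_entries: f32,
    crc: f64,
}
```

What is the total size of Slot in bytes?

Info: dst at 0 (size 1, align 1) → ends 1; pad 1 to align 2 for magic; magic at 2 (size 2, align 2) → ends 4; ttl at 4 (size 4, align 4) → ends 8; total 8 bytes, alignment 4
attrs at 0 (size 4, align 4) → ends 4
blocks at 4 (size 8, align 4) → ends 12
signature at 12 (size 1, align 1) → ends 13
pad 1 to align 2 for mtime
mtime at 14 (size 6, align 2) → ends 20
reserved at 20 (size 1, align 1) → ends 21
version at 21 (size 1, align 1) → ends 22
pad 2 to align 4 for size
size at 24 (size 8, align 4) → ends 32
n_entries at 32 (size 4, align 4) → ends 36
crc at 36 (size 8, align 4) → ends 44
total 44 bytes, alignment 4

44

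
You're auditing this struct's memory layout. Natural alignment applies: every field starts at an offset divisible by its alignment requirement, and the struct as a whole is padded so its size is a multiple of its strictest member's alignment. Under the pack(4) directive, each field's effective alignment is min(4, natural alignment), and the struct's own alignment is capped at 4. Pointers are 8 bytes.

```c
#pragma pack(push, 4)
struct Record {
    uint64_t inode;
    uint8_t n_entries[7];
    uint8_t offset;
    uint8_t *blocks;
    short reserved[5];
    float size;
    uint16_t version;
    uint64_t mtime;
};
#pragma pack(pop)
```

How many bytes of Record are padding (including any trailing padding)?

0..8  inode  (8B, 4-aligned)
8..15  n_entries  (7B, 1-aligned)
15..16  offset  (1B, 1-aligned)
16..24  blocks  (8B, 4-aligned)
24..34  reserved  (10B, 2-aligned)
34..36  -- padding (2B)
36..40  size  (4B, 4-aligned)
40..42  version  (2B, 2-aligned)
42..44  -- padding (2B)
44..52  mtime  (8B, 4-aligned)
sizeof = 52, alignof = 4
data bytes 48, size 52 → padding 4

4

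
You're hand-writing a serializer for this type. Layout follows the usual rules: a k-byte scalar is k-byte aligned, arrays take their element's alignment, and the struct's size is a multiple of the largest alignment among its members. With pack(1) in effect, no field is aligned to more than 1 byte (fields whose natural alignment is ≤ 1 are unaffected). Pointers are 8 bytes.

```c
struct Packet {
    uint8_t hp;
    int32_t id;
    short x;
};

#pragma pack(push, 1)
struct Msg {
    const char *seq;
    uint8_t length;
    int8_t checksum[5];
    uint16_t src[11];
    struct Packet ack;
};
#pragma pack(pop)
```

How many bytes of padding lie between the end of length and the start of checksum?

Packet: 0..1  hp  (1B, 1-aligned); 1..4  -- padding (3B); 4..8  id  (4B, 4-aligned); 8..10  x  (2B, 2-aligned); 10..12  -- tail padding (2B); sizeof = 12, alignof = 4
0..8  seq  (8B, 1-aligned)
8..9  length  (1B, 1-aligned)
9..14  checksum  (5B, 1-aligned)

0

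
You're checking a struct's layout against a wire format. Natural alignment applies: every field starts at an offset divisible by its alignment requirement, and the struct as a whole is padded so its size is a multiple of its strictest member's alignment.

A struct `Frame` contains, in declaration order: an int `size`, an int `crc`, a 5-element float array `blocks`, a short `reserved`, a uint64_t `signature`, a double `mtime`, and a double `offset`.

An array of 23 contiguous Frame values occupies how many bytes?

size at 0 (size 4, align 4) → ends 4
crc at 4 (size 4, align 4) → ends 8
blocks at 8 (size 20, align 4) → ends 28
reserved at 28 (size 2, align 2) → ends 30
pad 2 to align 8 for signature
signature at 32 (size 8, align 8) → ends 40
mtime at 40 (size 8, align 8) → ends 48
offset at 48 (size 8, align 8) → ends 56
total 56 bytes, alignment 8
array of 23: 23 × 56 = 1288

1288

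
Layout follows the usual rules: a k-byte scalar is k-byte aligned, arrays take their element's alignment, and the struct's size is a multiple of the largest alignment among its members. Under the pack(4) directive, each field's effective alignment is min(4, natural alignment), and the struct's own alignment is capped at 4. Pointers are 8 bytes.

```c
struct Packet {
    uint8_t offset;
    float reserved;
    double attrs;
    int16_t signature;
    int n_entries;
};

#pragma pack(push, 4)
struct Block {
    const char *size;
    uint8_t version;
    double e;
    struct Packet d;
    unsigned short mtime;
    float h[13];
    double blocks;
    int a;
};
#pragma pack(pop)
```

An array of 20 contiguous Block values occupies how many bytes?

2240

Packet: @0: offset [1B, align 1] → 1; +3 pad (align 4); @4: reserved [4B, align 4] → 8; @8: attrs [8B, align 8] → 16; @16: signature [2B, align 2] → 18; +2 pad (align 4); @20: n_entries [4B, align 4] → 24; size 24, align 8
@0: size [8B, align 4] → 8
@8: version [1B, align 1] → 9
+3 pad (align 4)
@12: e [8B, align 4] → 20
@20: d [24B, align 4] → 44
@44: mtime [2B, align 2] → 46
+2 pad (align 4)
@48: h [52B, align 4] → 100
@100: blocks [8B, align 4] → 108
@108: a [4B, align 4] → 112
size 112, align 4
array of 20: 20 × 112 = 2240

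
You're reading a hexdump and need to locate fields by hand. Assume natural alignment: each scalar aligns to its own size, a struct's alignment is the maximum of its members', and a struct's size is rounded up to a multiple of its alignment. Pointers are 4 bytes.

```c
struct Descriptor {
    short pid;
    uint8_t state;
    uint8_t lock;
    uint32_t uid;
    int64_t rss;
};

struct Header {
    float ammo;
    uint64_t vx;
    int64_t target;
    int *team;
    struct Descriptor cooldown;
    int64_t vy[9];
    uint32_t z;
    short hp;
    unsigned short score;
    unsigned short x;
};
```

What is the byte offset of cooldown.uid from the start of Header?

Descriptor: @0: pid [2B, align 2] → 2; @2: state [1B, align 1] → 3; @3: lock [1B, align 1] → 4; @4: uid [4B, align 4] → 8; @8: rss [8B, align 8] → 16; size 16, align 8
@0: ammo [4B, align 4] → 4
+4 pad (align 8)
@8: vx [8B, align 8] → 16
@16: target [8B, align 8] → 24
@24: team [4B, align 4] → 28
+4 pad (align 8)
@32: cooldown [16B, align 8] → 48
within Descriptor: uid at 4
32 + 4 = 36

36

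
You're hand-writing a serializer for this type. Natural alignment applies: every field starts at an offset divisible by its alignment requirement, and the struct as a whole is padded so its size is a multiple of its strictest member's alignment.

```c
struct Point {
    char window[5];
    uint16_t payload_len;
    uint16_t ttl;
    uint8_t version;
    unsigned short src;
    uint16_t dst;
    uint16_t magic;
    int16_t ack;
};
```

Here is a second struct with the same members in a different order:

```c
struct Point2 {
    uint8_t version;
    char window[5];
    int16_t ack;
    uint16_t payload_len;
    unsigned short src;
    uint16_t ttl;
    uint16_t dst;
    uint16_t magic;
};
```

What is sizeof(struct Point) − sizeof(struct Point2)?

@0: window [5B, align 1] → 5
+1 pad (align 2)
@6: payload_len [2B, align 2] → 8
@8: ttl [2B, align 2] → 10
@10: version [1B, align 1] → 11
+1 pad (align 2)
@12: src [2B, align 2] → 14
@14: dst [2B, align 2] → 16
@16: magic [2B, align 2] → 18
@18: ack [2B, align 2] → 20
size 20, align 2
— Point2 —
@0: version [1B, align 1] → 1
@1: window [5B, align 1] → 6
@6: ack [2B, align 2] → 8
@8: payload_len [2B, align 2] → 10
@10: src [2B, align 2] → 12
@12: ttl [2B, align 2] → 14
@14: dst [2B, align 2] → 16
@16: magic [2B, align 2] → 18
size 18, align 2
20 − 18 = 2

2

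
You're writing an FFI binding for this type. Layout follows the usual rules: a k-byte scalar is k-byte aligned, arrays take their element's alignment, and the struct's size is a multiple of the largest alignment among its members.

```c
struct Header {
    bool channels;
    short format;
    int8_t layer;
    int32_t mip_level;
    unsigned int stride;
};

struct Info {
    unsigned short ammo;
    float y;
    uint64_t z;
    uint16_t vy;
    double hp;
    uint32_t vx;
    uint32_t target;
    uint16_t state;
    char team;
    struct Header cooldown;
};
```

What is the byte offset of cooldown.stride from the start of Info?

56

Header: channels at 0 (size 1, align 1) → ends 1; pad 1 to align 2 for format; format at 2 (size 2, align 2) → ends 4; layer at 4 (size 1, align 1) → ends 5; pad 3 to align 4 for mip_level; mip_level at 8 (size 4, align 4) → ends 12; stride at 12 (size 4, align 4) → ends 16; total 16 bytes, alignment 4
ammo at 0 (size 2, align 2) → ends 2
pad 2 to align 4 for y
y at 4 (size 4, align 4) → ends 8
z at 8 (size 8, align 8) → ends 16
vy at 16 (size 2, align 2) → ends 18
pad 6 to align 8 for hp
hp at 24 (size 8, align 8) → ends 32
vx at 32 (size 4, align 4) → ends 36
target at 36 (size 4, align 4) → ends 40
state at 40 (size 2, align 2) → ends 42
team at 42 (size 1, align 1) → ends 43
pad 1 to align 4 for cooldown
cooldown at 44 (size 16, align 4) → ends 60
within Header: stride at 12
44 + 12 = 56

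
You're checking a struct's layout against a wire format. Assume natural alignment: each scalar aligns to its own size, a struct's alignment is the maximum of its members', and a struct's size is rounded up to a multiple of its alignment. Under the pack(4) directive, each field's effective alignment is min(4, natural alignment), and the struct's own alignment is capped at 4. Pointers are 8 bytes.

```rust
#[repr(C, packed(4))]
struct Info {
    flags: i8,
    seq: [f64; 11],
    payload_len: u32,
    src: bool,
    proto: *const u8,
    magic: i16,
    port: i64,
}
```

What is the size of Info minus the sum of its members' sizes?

8

@0: flags [1B, align 1] → 1
+3 pad (align 4)
@4: seq [88B, align 4] → 92
@92: payload_len [4B, align 4] → 96
@96: src [1B, align 1] → 97
+3 pad (align 4)
@100: proto [8B, align 4] → 108
@108: magic [2B, align 2] → 110
+2 pad (align 4)
@112: port [8B, align 4] → 120
size 120, align 4
data bytes 112, size 120 → padding 8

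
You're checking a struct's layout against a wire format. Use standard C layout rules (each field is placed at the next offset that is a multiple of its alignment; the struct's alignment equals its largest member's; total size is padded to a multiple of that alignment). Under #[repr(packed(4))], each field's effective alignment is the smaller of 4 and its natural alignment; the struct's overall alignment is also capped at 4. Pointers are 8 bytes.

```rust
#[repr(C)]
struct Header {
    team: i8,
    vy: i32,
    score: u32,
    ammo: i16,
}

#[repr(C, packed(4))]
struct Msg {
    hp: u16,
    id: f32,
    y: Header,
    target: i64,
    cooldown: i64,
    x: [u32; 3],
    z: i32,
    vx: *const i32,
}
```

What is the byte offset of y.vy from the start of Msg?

Header: team at 0 (size 1, align 1) → ends 1; pad 3 to align 4 for vy; vy at 4 (size 4, align 4) → ends 8; score at 8 (size 4, align 4) → ends 12; ammo at 12 (size 2, align 2) → ends 14; tail pad 2 to reach multiple of 4; total 16 bytes, alignment 4
hp at 0 (size 2, align 2) → ends 2
pad 2 to align 4 for id
id at 4 (size 4, align 4) → ends 8
y at 8 (size 16, align 4) → ends 24
within Header: vy at 4
8 + 4 = 12

12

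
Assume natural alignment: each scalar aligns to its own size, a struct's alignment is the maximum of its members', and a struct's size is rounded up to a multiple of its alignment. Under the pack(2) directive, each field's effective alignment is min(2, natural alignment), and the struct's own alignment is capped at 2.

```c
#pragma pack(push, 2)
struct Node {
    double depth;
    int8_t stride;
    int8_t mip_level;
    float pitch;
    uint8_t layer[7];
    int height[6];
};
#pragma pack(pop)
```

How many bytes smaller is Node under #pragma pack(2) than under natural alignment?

2

natural layout:
  0..8  depth  (8B, 8-aligned)
  8..9  stride  (1B, 1-aligned)
  9..10  mip_level  (1B, 1-aligned)
  10..12  -- padding (2B)
  12..16  pitch  (4B, 4-aligned)
  16..23  layer  (7B, 1-aligned)
  23..24  -- padding (1B)
  24..48  height  (24B, 4-aligned)
  sizeof = 48, alignof = 8
packed(2) layout:
  0..8  depth  (8B, 2-aligned)
  8..9  stride  (1B, 1-aligned)
  9..10  mip_level  (1B, 1-aligned)
  10..14  pitch  (4B, 2-aligned)
  14..21  layer  (7B, 1-aligned)
  21..22  -- padding (1B)
  22..46  height  (24B, 2-aligned)
  sizeof = 46, alignof = 2
48 − 46 = 2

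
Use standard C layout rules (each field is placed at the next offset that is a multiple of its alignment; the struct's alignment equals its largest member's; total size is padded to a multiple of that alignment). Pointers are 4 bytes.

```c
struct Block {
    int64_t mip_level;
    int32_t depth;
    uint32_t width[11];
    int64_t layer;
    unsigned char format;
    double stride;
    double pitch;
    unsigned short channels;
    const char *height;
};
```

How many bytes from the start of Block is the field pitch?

mip_level at 0 (size 8, align 8) → ends 8
depth at 8 (size 4, align 4) → ends 12
width at 12 (size 44, align 4) → ends 56
layer at 56 (size 8, align 8) → ends 64
format at 64 (size 1, align 1) → ends 65
pad 7 to align 8 for stride
stride at 72 (size 8, align 8) → ends 80
pitch at 80 (size 8, align 8) → ends 88

80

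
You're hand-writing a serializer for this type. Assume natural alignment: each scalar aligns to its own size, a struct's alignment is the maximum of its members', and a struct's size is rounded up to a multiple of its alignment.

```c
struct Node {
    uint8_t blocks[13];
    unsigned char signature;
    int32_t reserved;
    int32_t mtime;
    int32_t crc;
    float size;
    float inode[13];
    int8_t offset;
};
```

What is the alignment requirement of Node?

member alignments: blocks=1, signature=1, reserved=4, mtime=4, crc=4, size=4, inode=4, offset=1
max = 4

4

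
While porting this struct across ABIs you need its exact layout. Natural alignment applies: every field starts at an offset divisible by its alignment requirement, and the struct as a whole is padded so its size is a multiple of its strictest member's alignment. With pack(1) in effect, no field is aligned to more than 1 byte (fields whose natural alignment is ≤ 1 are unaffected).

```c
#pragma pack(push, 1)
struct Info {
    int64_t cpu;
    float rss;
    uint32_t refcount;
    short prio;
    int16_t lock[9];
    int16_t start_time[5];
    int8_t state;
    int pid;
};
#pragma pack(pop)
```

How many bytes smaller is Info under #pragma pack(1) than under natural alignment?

natural layout:
  cpu at 0 (size 8, align 8) → ends 8
  rss at 8 (size 4, align 4) → ends 12
  refcount at 12 (size 4, align 4) → ends 16
  prio at 16 (size 2, align 2) → ends 18
  lock at 18 (size 18, align 2) → ends 36
  start_time at 36 (size 10, align 2) → ends 46
  state at 46 (size 1, align 1) → ends 47
  pad 1 to align 4 for pid
  pid at 48 (size 4, align 4) → ends 52
  tail pad 4 to reach multiple of 8
  total 56 bytes, alignment 8
packed(1) layout:
  cpu at 0 (size 8, align 1) → ends 8
  rss at 8 (size 4, align 1) → ends 12
  refcount at 12 (size 4, align 1) → ends 16
  prio at 16 (size 2, align 1) → ends 18
  lock at 18 (size 18, align 1) → ends 36
  start_time at 36 (size 10, align 1) → ends 46
  state at 46 (size 1, align 1) → ends 47
  pid at 47 (size 4, align 1) → ends 51
  total 51 bytes, alignment 1
56 − 51 = 5

5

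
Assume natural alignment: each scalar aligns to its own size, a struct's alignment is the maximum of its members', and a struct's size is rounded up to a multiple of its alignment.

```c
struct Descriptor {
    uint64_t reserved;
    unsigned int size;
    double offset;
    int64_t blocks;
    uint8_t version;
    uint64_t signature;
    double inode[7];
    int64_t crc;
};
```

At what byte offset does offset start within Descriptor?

16

reserved at 0 (size 8, align 8) → ends 8
size at 8 (size 4, align 4) → ends 12
pad 4 to align 8 for offset
offset at 16 (size 8, align 8) → ends 24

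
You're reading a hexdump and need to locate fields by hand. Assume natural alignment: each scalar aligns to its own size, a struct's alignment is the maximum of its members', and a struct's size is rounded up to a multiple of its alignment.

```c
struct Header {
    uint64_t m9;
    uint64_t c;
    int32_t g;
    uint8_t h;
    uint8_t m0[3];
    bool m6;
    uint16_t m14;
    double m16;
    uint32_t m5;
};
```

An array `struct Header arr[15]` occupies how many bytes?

0..8  m9  (8B, 8-aligned)
8..16  c  (8B, 8-aligned)
16..20  g  (4B, 4-aligned)
20..21  h  (1B, 1-aligned)
21..24  m0  (3B, 1-aligned)
24..25  m6  (1B, 1-aligned)
25..26  -- padding (1B)
26..28  m14  (2B, 2-aligned)
28..32  -- padding (4B)
32..40  m16  (8B, 8-aligned)
40..44  m5  (4B, 4-aligned)
44..48  -- tail padding (4B)
sizeof = 48, alignof = 8
array of 15: 15 × 48 = 720

720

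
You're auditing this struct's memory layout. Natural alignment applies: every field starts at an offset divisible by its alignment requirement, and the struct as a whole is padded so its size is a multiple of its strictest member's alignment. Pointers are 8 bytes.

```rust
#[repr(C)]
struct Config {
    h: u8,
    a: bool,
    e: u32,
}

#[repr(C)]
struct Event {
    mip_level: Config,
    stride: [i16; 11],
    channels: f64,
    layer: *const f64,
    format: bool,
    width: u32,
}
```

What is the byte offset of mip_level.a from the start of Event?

1

Config: 0..1  h  (1B, 1-aligned); 1..2  a  (1B, 1-aligned); 2..4  -- padding (2B); 4..8  e  (4B, 4-aligned); sizeof = 8, alignof = 4
0..8  mip_level  (8B, 4-aligned)
within Config: a at 1
0 + 1 = 1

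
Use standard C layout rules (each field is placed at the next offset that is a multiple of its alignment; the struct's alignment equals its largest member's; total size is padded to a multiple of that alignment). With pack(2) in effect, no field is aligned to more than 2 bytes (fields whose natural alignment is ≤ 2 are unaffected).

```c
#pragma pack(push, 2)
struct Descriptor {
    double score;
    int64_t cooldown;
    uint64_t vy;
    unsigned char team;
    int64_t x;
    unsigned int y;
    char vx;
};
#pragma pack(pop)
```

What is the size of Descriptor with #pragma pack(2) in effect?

@0: score [8B, align 2] → 8
@8: cooldown [8B, align 2] → 16
@16: vy [8B, align 2] → 24
@24: team [1B, align 1] → 25
+1 pad (align 2)
@26: x [8B, align 2] → 34
@34: y [4B, align 2] → 38
@38: vx [1B, align 1] → 39
+1 tail pad (align 2)
size 40, align 2

40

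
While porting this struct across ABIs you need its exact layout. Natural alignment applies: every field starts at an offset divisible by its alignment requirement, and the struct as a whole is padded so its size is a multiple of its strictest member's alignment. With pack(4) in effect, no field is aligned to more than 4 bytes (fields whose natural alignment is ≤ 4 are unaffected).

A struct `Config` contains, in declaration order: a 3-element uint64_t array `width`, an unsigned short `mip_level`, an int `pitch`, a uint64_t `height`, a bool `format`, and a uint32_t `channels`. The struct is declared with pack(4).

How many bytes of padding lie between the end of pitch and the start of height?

width at 0 (size 24, align 4) → ends 24
mip_level at 24 (size 2, align 2) → ends 26
pad 2 to align 4 for pitch
pitch at 28 (size 4, align 4) → ends 32
height at 32 (size 8, align 4) → ends 40

0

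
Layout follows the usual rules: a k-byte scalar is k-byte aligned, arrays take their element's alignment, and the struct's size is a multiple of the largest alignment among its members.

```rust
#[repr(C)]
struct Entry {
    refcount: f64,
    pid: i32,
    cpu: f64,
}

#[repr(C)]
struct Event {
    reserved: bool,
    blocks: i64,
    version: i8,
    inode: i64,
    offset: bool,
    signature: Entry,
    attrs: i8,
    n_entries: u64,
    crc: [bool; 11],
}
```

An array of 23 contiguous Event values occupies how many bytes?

2208

Entry: refcount at 0 (size 8, align 8) → ends 8; pid at 8 (size 4, align 4) → ends 12; pad 4 to align 8 for cpu; cpu at 16 (size 8, align 8) → ends 24; total 24 bytes, alignment 8
reserved at 0 (size 1, align 1) → ends 1
pad 7 to align 8 for blocks
blocks at 8 (size 8, align 8) → ends 16
version at 16 (size 1, align 1) → ends 17
pad 7 to align 8 for inode
inode at 24 (size 8, align 8) → ends 32
offset at 32 (size 1, align 1) → ends 33
pad 7 to align 8 for signature
signature at 40 (size 24, align 8) → ends 64
attrs at 64 (size 1, align 1) → ends 65
pad 7 to align 8 for n_entries
n_entries at 72 (size 8, align 8) → ends 80
crc at 80 (size 11, align 1) → ends 91
tail pad 5 to reach multiple of 8
total 96 bytes, alignment 8
array of 23: 23 × 96 = 2208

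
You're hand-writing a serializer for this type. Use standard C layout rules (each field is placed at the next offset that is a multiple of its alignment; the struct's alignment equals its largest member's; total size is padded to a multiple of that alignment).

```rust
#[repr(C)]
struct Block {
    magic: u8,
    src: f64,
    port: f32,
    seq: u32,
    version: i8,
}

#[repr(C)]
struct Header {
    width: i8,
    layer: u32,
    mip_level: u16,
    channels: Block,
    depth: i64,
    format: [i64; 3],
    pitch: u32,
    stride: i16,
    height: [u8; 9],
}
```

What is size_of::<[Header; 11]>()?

1056

Block: @0: magic [1B, align 1] → 1; +7 pad (align 8); @8: src [8B, align 8] → 16; @16: port [4B, align 4] → 20; @20: seq [4B, align 4] → 24; @24: version [1B, align 1] → 25; +7 tail pad (align 8); size 32, align 8
@0: width [1B, align 1] → 1
+3 pad (align 4)
@4: layer [4B, align 4] → 8
@8: mip_level [2B, align 2] → 10
+6 pad (align 8)
@16: channels [32B, align 8] → 48
@48: depth [8B, align 8] → 56
@56: format [24B, align 8] → 80
@80: pitch [4B, align 4] → 84
@84: stride [2B, align 2] → 86
@86: height [9B, align 1] → 95
+1 tail pad (align 8)
size 96, align 8
array of 11: 11 × 96 = 1056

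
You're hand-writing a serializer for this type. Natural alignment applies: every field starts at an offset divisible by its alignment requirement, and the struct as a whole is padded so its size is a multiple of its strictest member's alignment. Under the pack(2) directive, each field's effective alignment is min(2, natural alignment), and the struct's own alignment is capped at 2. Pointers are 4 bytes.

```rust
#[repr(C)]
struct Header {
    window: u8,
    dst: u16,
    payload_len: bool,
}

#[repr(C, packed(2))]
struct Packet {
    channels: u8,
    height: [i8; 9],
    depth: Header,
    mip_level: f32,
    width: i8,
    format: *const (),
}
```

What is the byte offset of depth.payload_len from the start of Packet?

Header: 0..1  window  (1B, 1-aligned); 1..2  -- padding (1B); 2..4  dst  (2B, 2-aligned); 4..5  payload_len  (1B, 1-aligned); 5..6  -- tail padding (1B); sizeof = 6, alignof = 2
0..1  channels  (1B, 1-aligned)
1..10  height  (9B, 1-aligned)
10..16  depth  (6B, 2-aligned)
within Header: payload_len at 4
10 + 4 = 14

14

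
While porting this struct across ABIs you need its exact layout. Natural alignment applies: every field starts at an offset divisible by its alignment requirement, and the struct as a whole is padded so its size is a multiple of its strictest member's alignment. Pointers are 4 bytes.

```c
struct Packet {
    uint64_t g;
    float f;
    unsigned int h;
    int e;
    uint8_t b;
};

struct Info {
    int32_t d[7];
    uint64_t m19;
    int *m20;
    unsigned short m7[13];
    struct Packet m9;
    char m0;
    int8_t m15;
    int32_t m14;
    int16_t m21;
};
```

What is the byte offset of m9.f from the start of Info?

80

Packet: g at 0 (size 8, align 8) → ends 8; f at 8 (size 4, align 4) → ends 12; h at 12 (size 4, align 4) → ends 16; e at 16 (size 4, align 4) → ends 20; b at 20 (size 1, align 1) → ends 21; tail pad 3 to reach multiple of 8; total 24 bytes, alignment 8
d at 0 (size 28, align 4) → ends 28
pad 4 to align 8 for m19
m19 at 32 (size 8, align 8) → ends 40
m20 at 40 (size 4, align 4) → ends 44
m7 at 44 (size 26, align 2) → ends 70
pad 2 to align 8 for m9
m9 at 72 (size 24, align 8) → ends 96
within Packet: f at 8
72 + 8 = 80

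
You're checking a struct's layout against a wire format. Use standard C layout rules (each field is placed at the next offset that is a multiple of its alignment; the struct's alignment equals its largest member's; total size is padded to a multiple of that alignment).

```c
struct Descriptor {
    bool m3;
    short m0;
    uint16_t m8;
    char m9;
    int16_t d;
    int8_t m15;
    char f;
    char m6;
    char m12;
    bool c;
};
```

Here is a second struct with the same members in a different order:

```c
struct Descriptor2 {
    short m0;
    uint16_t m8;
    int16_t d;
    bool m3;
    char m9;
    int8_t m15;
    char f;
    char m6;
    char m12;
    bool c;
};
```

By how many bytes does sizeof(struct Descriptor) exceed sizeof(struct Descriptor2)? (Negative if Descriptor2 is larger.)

2

m3 at 0 (size 1, align 1) → ends 1
pad 1 to align 2 for m0
m0 at 2 (size 2, align 2) → ends 4
m8 at 4 (size 2, align 2) → ends 6
m9 at 6 (size 1, align 1) → ends 7
pad 1 to align 2 for d
d at 8 (size 2, align 2) → ends 10
m15 at 10 (size 1, align 1) → ends 11
f at 11 (size 1, align 1) → ends 12
m6 at 12 (size 1, align 1) → ends 13
m12 at 13 (size 1, align 1) → ends 14
c at 14 (size 1, align 1) → ends 15
tail pad 1 to reach multiple of 2
total 16 bytes, alignment 2
— Descriptor2 —
m0 at 0 (size 2, align 2) → ends 2
m8 at 2 (size 2, align 2) → ends 4
d at 4 (size 2, align 2) → ends 6
m3 at 6 (size 1, align 1) → ends 7
m9 at 7 (size 1, align 1) → ends 8
m15 at 8 (size 1, align 1) → ends 9
f at 9 (size 1, align 1) → ends 10
m6 at 10 (size 1, align 1) → ends 11
m12 at 11 (size 1, align 1) → ends 12
c at 12 (size 1, align 1) → ends 13
tail pad 1 to reach multiple of 2
total 14 bytes, alignment 2
16 − 14 = 2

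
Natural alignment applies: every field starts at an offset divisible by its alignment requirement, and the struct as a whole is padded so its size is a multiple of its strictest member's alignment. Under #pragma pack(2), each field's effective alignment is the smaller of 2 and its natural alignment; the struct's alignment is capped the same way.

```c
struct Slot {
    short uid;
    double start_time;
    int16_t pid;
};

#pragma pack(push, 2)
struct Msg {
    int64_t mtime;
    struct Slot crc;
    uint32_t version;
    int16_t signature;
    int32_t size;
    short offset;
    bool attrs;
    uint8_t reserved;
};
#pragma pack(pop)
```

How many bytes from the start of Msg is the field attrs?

44

Slot: @0: uid [2B, align 2] → 2; +6 pad (align 8); @8: start_time [8B, align 8] → 16; @16: pid [2B, align 2] → 18; +6 tail pad (align 8); size 24, align 8
@0: mtime [8B, align 2] → 8
@8: crc [24B, align 2] → 32
@32: version [4B, align 2] → 36
@36: signature [2B, align 2] → 38
@38: size [4B, align 2] → 42
@42: offset [2B, align 2] → 44
@44: attrs [1B, align 1] → 45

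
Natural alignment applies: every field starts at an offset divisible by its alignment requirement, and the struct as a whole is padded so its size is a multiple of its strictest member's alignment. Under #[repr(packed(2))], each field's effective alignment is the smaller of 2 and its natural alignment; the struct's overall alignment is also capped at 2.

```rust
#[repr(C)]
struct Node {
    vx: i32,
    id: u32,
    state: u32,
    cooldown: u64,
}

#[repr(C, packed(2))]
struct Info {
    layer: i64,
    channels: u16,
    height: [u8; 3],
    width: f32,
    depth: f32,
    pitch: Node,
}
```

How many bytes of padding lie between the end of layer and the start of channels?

0

Node: @0: vx [4B, align 4] → 4; @4: id [4B, align 4] → 8; @8: state [4B, align 4] → 12; +4 pad (align 8); @16: cooldown [8B, align 8] → 24; size 24, align 8
@0: layer [8B, align 2] → 8
@8: channels [2B, align 2] → 10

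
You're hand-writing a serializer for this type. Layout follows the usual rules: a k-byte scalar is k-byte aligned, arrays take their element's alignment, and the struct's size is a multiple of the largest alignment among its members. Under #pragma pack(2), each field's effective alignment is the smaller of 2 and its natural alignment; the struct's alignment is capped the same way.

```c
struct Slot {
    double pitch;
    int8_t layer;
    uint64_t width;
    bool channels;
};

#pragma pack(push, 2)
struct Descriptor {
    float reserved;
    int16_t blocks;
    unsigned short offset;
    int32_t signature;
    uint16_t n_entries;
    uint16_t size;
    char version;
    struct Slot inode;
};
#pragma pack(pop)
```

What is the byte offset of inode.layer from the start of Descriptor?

26

Slot: @0: pitch [8B, align 8] → 8; @8: layer [1B, align 1] → 9; +7 pad (align 8); @16: width [8B, align 8] → 24; @24: channels [1B, align 1] → 25; +7 tail pad (align 8); size 32, align 8
@0: reserved [4B, align 2] → 4
@4: blocks [2B, align 2] → 6
@6: offset [2B, align 2] → 8
@8: signature [4B, align 2] → 12
@12: n_entries [2B, align 2] → 14
@14: size [2B, align 2] → 16
@16: version [1B, align 1] → 17
+1 pad (align 2)
@18: inode [32B, align 2] → 50
within Slot: layer at 8
18 + 8 = 26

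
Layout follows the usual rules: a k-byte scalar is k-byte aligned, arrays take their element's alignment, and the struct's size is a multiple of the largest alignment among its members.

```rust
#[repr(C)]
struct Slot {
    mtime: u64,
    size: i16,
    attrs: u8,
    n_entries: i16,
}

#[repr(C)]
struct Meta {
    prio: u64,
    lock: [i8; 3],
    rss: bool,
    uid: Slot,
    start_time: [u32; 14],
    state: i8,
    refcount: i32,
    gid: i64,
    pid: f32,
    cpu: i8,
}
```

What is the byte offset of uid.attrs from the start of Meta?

Slot: 0..8  mtime  (8B, 8-aligned); 8..10  size  (2B, 2-aligned); 10..11  attrs  (1B, 1-aligned); 11..12  -- padding (1B); 12..14  n_entries  (2B, 2-aligned); 14..16  -- tail padding (2B); sizeof = 16, alignof = 8
0..8  prio  (8B, 8-aligned)
8..11  lock  (3B, 1-aligned)
11..12  rss  (1B, 1-aligned)
12..16  -- padding (4B)
16..32  uid  (16B, 8-aligned)
within Slot: attrs at 10
16 + 10 = 26

26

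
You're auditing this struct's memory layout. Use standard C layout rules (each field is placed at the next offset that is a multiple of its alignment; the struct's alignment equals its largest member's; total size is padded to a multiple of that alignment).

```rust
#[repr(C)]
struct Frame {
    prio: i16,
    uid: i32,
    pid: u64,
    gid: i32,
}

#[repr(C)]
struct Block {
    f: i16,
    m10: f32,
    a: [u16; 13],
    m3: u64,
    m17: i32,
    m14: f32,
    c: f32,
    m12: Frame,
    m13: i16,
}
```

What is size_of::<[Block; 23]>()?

2208

Frame: 0..2  prio  (2B, 2-aligned); 2..4  -- padding (2B); 4..8  uid  (4B, 4-aligned); 8..16  pid  (8B, 8-aligned); 16..20  gid  (4B, 4-aligned); 20..24  -- tail padding (4B); sizeof = 24, alignof = 8
0..2  f  (2B, 2-aligned)
2..4  -- padding (2B)
4..8  m10  (4B, 4-aligned)
8..34  a  (26B, 2-aligned)
34..40  -- padding (6B)
40..48  m3  (8B, 8-aligned)
48..52  m17  (4B, 4-aligned)
52..56  m14  (4B, 4-aligned)
56..60  c  (4B, 4-aligned)
60..64  -- padding (4B)
64..88  m12  (24B, 8-aligned)
88..90  m13  (2B, 2-aligned)
90..96  -- tail padding (6B)
sizeof = 96, alignof = 8
array of 23: 23 × 96 = 2208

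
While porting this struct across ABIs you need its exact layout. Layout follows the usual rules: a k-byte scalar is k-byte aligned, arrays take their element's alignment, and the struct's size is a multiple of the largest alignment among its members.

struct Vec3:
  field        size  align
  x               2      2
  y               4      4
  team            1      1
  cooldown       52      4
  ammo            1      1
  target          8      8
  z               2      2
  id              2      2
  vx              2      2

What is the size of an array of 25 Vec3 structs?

2200

@0: x [2B, align 2] → 2
+2 pad (align 4)
@4: y [4B, align 4] → 8
@8: team [1B, align 1] → 9
+3 pad (align 4)
@12: cooldown [52B, align 4] → 64
@64: ammo [1B, align 1] → 65
+7 pad (align 8)
@72: target [8B, align 8] → 80
@80: z [2B, align 2] → 82
@82: id [2B, align 2] → 84
@84: vx [2B, align 2] → 86
+2 tail pad (align 8)
size 88, align 8
array of 25: 25 × 88 = 2200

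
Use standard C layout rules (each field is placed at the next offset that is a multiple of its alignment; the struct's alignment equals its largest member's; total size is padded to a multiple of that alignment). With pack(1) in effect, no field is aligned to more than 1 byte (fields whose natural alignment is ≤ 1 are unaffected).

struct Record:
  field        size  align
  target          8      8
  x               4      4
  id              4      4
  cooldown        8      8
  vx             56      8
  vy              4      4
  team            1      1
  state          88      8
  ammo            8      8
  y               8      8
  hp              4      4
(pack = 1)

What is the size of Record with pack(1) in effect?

193

target at 0 (size 8, align 1) → ends 8
x at 8 (size 4, align 1) → ends 12
id at 12 (size 4, align 1) → ends 16
cooldown at 16 (size 8, align 1) → ends 24
vx at 24 (size 56, align 1) → ends 80
vy at 80 (size 4, align 1) → ends 84
team at 84 (size 1, align 1) → ends 85
state at 85 (size 88, align 1) → ends 173
ammo at 173 (size 8, align 1) → ends 181
y at 181 (size 8, align 1) → ends 189
hp at 189 (size 4, align 1) → ends 193
total 193 bytes, alignment 1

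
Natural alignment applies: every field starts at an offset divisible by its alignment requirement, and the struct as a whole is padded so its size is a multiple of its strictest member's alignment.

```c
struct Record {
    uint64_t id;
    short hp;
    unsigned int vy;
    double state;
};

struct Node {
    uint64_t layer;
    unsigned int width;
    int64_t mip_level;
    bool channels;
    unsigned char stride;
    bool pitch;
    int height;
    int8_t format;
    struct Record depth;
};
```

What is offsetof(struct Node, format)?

Record: @0: id [8B, align 8] → 8; @8: hp [2B, align 2] → 10; +2 pad (align 4); @12: vy [4B, align 4] → 16; @16: state [8B, align 8] → 24; size 24, align 8
@0: layer [8B, align 8] → 8
@8: width [4B, align 4] → 12
+4 pad (align 8)
@16: mip_level [8B, align 8] → 24
@24: channels [1B, align 1] → 25
@25: stride [1B, align 1] → 26
@26: pitch [1B, align 1] → 27
+1 pad (align 4)
@28: height [4B, align 4] → 32
@32: format [1B, align 1] → 33

32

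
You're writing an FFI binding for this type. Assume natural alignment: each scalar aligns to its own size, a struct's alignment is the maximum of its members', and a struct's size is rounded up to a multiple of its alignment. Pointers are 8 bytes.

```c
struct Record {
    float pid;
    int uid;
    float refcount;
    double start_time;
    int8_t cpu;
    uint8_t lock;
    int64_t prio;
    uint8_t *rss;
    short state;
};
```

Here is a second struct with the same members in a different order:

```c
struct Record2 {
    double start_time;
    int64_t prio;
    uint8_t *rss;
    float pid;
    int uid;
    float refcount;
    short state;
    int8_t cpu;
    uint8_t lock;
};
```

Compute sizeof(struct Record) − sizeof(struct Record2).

pid at 0 (size 4, align 4) → ends 4
uid at 4 (size 4, align 4) → ends 8
refcount at 8 (size 4, align 4) → ends 12
pad 4 to align 8 for start_time
start_time at 16 (size 8, align 8) → ends 24
cpu at 24 (size 1, align 1) → ends 25
lock at 25 (size 1, align 1) → ends 26
pad 6 to align 8 for prio
prio at 32 (size 8, align 8) → ends 40
rss at 40 (size 8, align 8) → ends 48
state at 48 (size 2, align 2) → ends 50
tail pad 6 to reach multiple of 8
total 56 bytes, alignment 8
— Record2 —
start_time at 0 (size 8, align 8) → ends 8
prio at 8 (size 8, align 8) → ends 16
rss at 16 (size 8, align 8) → ends 24
pid at 24 (size 4, align 4) → ends 28
uid at 28 (size 4, align 4) → ends 32
refcount at 32 (size 4, align 4) → ends 36
state at 36 (size 2, align 2) → ends 38
cpu at 38 (size 1, align 1) → ends 39
lock at 39 (size 1, align 1) → ends 40
total 40 bytes, alignment 8
56 − 40 = 16

16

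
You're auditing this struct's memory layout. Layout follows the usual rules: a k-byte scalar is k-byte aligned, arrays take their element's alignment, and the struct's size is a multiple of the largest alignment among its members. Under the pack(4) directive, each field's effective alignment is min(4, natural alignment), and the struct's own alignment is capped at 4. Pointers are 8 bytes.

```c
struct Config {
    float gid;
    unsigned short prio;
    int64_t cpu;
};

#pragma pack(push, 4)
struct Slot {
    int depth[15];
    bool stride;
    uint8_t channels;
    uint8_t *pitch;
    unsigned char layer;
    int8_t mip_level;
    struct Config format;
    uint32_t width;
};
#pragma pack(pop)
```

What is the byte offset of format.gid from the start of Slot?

Config: 0..4  gid  (4B, 4-aligned); 4..6  prio  (2B, 2-aligned); 6..8  -- padding (2B); 8..16  cpu  (8B, 8-aligned); sizeof = 16, alignof = 8
0..60  depth  (60B, 4-aligned)
60..61  stride  (1B, 1-aligned)
61..62  channels  (1B, 1-aligned)
62..64  -- padding (2B)
64..72  pitch  (8B, 4-aligned)
72..73  layer  (1B, 1-aligned)
73..74  mip_level  (1B, 1-aligned)
74..76  -- padding (2B)
76..92  format  (16B, 4-aligned)
within Config: gid at 0
76 + 0 = 76

76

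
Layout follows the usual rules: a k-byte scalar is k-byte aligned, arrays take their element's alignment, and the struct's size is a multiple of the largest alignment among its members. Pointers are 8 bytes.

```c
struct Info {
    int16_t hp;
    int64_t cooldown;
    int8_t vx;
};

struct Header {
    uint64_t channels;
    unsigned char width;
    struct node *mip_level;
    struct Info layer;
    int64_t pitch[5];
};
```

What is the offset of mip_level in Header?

Info: 0..2  hp  (2B, 2-aligned); 2..8  -- padding (6B); 8..16  cooldown  (8B, 8-aligned); 16..17  vx  (1B, 1-aligned); 17..24  -- tail padding (7B); sizeof = 24, alignof = 8
0..8  channels  (8B, 8-aligned)
8..9  width  (1B, 1-aligned)
9..16  -- padding (7B)
16..24  mip_level  (8B, 8-aligned)

16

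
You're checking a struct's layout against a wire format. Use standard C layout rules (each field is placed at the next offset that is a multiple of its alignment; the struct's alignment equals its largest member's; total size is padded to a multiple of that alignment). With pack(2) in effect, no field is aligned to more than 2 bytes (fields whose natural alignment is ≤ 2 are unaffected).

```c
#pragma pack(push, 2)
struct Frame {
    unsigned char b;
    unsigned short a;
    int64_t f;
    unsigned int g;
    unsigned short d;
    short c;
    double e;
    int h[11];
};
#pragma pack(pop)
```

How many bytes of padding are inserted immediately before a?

1

0..1  b  (1B, 1-aligned)
1..2  -- padding (1B)
2..4  a  (2B, 2-aligned)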